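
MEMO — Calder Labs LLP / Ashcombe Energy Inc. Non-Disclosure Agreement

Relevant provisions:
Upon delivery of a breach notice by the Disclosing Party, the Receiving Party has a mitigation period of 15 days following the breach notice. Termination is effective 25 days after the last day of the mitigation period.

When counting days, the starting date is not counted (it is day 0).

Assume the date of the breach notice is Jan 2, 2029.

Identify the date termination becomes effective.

Feb 11, 2029

Adding 15 calendar days to Jan 2, 2029 gives Jan 17, 2029, which is the last day of the mitigation period.
The date termination becomes effective: 25 calendar days after Jan 17, 2029 is Feb 11, 2029.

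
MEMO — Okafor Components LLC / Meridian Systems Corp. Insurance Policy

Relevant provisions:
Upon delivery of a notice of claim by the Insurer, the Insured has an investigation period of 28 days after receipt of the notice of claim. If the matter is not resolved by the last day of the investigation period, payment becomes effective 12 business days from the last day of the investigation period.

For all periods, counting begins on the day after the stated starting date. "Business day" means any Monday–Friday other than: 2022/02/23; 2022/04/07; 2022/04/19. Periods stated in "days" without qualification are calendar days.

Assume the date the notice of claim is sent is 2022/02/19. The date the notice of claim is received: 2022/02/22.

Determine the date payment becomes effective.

Adding 28 calendar days to 2022/02/22 gives 2022/03/22, which is the last day of the investigation period.
From Tuesday, 2022/03/22, 12 business days (Mar 23, Mar 24, Mar 25, Mar 28, …, Apr 5, Apr 6, Apr 8, skipping weekends and the listed holiday on Apr 7) brings us to Friday, 2022/04/08, which is the date payment becomes effective.

2022/04/08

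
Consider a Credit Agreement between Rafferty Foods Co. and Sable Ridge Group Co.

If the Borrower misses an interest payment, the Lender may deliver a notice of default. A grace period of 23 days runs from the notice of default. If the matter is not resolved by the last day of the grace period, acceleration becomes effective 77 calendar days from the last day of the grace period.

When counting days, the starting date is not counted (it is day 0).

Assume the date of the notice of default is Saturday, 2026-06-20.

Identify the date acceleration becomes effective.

The last day of the grace period: 23 calendar days after 2026-06-20 is 2026-07-13.
Adding 77 calendar days to 2026-07-13 gives 2026-09-28, which is the date acceleration becomes effective.

2026-09-28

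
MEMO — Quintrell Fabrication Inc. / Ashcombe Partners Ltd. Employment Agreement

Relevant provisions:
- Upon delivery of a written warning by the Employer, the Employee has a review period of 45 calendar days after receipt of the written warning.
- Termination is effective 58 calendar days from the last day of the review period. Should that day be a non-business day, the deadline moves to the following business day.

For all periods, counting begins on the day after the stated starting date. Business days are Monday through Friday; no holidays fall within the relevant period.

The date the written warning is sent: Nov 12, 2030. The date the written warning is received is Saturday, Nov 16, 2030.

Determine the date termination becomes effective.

Adding 45 calendar days to Nov 16, 2030 gives Dec 31, 2030, which is the last day of the review period.
The date termination becomes effective: Dec 31, 2030 + 58 days = Feb 27, 2031. Feb 27, 2031 is a Thursday, so no roll-forward applies.

Feb 27, 2031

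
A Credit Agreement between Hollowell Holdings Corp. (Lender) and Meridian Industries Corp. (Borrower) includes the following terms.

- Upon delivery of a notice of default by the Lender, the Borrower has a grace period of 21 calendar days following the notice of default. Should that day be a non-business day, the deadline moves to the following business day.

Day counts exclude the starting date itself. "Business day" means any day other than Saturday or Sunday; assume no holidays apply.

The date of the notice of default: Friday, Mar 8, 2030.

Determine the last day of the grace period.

Adding 21 calendar days to Mar 8, 2030 gives Mar 29, 2030, which is the last day of the grace period. Mar 29, 2030 is a Friday, so no roll-forward applies.

Mar 29, 2030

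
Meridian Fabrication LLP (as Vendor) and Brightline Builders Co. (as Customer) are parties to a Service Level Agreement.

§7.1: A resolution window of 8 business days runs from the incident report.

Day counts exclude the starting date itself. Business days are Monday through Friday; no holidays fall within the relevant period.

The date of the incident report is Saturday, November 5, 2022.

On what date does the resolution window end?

November 16, 2022

The last day of the resolution window: 8 business days after Saturday, November 5, 2022, skipping weekends — Nov 7, Nov 8, Nov 9, Nov 10, Nov 11, Nov 14, Nov 15, Nov 16 — lands on Wednesday, November 16, 2022.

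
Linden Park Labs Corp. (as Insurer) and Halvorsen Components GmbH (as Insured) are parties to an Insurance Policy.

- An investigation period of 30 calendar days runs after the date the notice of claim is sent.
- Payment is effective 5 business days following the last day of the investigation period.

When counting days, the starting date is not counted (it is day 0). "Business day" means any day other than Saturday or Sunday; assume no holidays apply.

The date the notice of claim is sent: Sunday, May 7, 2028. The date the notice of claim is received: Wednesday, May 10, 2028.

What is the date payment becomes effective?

Adding 30 calendar days to May 7, 2028 gives June 6, 2028, which is the last day of the investigation period.
From Tuesday, June 6, 2028, 5 business days (Jun 7, Jun 8, Jun 9, Jun 12, Jun 13, skipping weekends) brings us to Tuesday, June 13, 2028, which is the date payment becomes effective.

June 13, 2028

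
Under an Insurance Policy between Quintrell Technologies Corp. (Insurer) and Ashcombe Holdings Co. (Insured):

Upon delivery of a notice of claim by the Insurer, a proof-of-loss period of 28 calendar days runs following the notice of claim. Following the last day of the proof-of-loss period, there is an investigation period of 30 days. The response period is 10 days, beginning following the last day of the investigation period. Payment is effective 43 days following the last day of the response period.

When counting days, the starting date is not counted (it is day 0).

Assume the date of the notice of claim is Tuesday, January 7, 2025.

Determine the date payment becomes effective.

Adding 28 calendar days to January 7, 2025 gives February 4, 2025, which is the last day of the proof-of-loss period.
The last day of the investigation period: February 4, 2025 + 30 days = March 6, 2025.
The last day of the response period: 10 calendar days after March 6, 2025 is March 16, 2025.
The date payment becomes effective: March 16, 2025 + 43 days = April 28, 2025.

April 28, 2025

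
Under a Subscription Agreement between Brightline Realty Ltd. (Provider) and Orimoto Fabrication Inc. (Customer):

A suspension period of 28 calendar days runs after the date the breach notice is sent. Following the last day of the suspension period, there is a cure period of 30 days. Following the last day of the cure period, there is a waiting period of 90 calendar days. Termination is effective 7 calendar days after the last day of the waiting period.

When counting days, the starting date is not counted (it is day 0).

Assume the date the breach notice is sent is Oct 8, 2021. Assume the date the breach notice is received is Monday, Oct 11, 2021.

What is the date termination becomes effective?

The last day of the suspension period: 28 calendar days after Oct 8, 2021 is Nov 5, 2021.
Adding 30 calendar days to Nov 5, 2021 gives Dec 5, 2021, which is the last day of the cure period.
The last day of the waiting period: Dec 5, 2021 + 90 days = Mar 5, 2022.
Adding 7 calendar days to Mar 5, 2022 gives Mar 12, 2022, which is the date termination becomes effective.

Mar 12, 2022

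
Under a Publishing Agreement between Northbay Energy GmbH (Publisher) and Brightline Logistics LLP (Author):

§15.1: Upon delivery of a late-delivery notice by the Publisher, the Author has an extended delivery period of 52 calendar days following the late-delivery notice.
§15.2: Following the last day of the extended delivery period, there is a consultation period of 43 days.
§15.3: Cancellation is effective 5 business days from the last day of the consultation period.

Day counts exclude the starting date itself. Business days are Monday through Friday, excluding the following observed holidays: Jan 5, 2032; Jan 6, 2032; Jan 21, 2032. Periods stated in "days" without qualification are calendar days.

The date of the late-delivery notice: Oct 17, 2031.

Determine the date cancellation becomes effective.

The last day of the extended delivery period: 52 calendar days after Oct 17, 2031 is Dec 8, 2031.
The last day of the consultation period: Dec 8, 2031 + 43 days = Jan 20, 2032.
The date cancellation becomes effective: 5 business days after Tuesday, Jan 20, 2032, skipping weekends and the listed holiday on Jan 21 — Jan 22, Jan 23, Jan 26, Jan 27, Jan 28 — lands on Wednesday, Jan 28, 2032.

Jan 28, 2032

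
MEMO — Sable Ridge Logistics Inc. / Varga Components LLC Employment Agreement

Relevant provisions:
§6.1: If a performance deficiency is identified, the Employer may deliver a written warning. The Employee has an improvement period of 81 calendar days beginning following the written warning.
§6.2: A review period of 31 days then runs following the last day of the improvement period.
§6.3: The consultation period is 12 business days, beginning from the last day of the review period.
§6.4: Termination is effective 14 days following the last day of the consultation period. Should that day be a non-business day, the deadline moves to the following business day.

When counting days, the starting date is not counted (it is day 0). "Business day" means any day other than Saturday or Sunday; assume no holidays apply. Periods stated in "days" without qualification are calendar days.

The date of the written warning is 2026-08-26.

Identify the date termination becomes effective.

Adding 81 calendar days to 2026-08-26 gives 2026-11-15, which is the last day of the improvement period.
Adding 31 calendar days to 2026-11-15 gives 2026-12-16, which is the last day of the review period.
From Wednesday, 2026-12-16, 12 business days (Dec 17, Dec 18, Dec 21, Dec 22, …, Dec 30, Dec 31, Jan 1, skipping weekends) brings us to Friday, 2027-01-01, which is the last day of the consultation period.
The date termination becomes effective: 14 calendar days after 2027-01-01 is 2027-01-15. 2027-01-15 is a Friday, so no roll-forward applies.

2027-01-15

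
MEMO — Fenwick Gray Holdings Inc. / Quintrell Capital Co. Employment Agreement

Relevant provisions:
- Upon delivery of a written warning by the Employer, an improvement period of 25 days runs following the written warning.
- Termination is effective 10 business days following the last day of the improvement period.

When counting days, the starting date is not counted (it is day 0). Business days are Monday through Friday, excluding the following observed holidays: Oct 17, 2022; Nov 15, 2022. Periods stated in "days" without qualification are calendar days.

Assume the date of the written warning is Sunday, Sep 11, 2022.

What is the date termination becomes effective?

Adding 25 calendar days to Sep 11, 2022 gives Oct 6, 2022, which is the last day of the improvement period.
The date termination becomes effective: 10 business days after Thursday, Oct 6, 2022, skipping weekends and the listed holiday on Oct 17 — Oct 7, Oct 10, Oct 11, Oct 12, Oct 13, Oct 14, Oct 18, Oct 19, Oct 20, Oct 21 — lands on Friday, Oct 21, 2022.

Oct 21, 2022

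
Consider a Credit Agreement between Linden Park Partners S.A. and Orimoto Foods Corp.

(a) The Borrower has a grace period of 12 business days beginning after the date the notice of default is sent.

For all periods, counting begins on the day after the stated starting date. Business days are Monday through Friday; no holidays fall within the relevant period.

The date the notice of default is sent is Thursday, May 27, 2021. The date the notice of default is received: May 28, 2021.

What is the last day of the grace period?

Jun 14, 2021

From Thursday, May 27, 2021, 12 business days (May 28, May 31, Jun 1, Jun 2, …, Jun 10, Jun 11, Jun 14, skipping weekends) brings us to Monday, Jun 14, 2021, which is the last day of the grace period.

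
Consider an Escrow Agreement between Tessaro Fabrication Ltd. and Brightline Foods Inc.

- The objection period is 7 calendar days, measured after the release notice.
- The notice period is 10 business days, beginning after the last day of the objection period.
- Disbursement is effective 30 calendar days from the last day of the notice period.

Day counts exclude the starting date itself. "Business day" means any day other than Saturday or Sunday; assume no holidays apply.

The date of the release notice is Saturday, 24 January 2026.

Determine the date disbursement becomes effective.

The last day of the objection period: 7 calendar days after 24 January 2026 is 31 January 2026.
The last day of the notice period: counting 10 business days from Saturday, 31 January 2026 (Feb 2, Feb 3, Feb 4, Feb 5, Feb 6, Feb 9, Feb 10, Feb 11, Feb 12, Feb 13, skipping weekends) reaches Friday, 13 February 2026.
The date disbursement becomes effective: 30 calendar days after 13 February 2026 is 15 March 2026.

15 March 2026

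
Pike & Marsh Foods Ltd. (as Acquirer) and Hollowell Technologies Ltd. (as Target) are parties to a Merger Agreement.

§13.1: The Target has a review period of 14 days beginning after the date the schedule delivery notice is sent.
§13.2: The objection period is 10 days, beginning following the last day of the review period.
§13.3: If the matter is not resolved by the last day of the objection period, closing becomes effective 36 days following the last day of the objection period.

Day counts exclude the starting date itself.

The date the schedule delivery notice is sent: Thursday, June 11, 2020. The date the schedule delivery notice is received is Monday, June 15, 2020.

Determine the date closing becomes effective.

The last day of the review period: June 11, 2020 + 14 days = June 25, 2020.
The last day of the objection period: 10 calendar days after June 25, 2020 is July 5, 2020.
The date closing becomes effective: 36 calendar days after July 5, 2020 is August 10, 2020.

August 10, 2020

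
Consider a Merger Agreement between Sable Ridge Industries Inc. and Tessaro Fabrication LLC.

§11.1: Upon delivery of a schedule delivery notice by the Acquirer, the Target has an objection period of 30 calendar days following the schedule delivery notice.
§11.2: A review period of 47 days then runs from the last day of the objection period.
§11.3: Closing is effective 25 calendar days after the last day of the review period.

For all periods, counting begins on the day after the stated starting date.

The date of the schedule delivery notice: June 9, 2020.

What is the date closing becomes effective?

The last day of the objection period: June 9, 2020 + 30 days = July 9, 2020.
The last day of the review period: July 9, 2020 + 47 days = August 25, 2020.
Adding 25 calendar days to August 25, 2020 gives September 19, 2020, which is the date closing becomes effective.

September 19, 2020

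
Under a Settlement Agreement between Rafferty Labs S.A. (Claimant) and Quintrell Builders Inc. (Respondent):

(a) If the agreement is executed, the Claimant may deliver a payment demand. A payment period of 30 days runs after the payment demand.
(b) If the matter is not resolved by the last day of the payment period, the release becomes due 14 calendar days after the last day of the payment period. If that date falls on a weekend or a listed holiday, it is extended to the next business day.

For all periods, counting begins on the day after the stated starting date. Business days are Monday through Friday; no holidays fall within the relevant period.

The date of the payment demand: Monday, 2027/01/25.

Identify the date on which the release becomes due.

The last day of the payment period: 2027/01/25 + 30 days = 2027/02/24.
Adding 14 calendar days to 2027/02/24 gives 2027/03/10, which is the date on which the release becomes due. 2027/03/10 is a Wednesday, so no roll-forward applies.

2027/03/10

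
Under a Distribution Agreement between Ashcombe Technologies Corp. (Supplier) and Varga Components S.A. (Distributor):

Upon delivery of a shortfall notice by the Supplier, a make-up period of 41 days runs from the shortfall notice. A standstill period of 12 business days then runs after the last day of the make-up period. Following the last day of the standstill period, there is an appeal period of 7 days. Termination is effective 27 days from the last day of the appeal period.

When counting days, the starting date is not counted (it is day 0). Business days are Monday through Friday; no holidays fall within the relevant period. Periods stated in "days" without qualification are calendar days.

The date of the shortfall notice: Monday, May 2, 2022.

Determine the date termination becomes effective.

The last day of the make-up period: May 2, 2022 + 41 days = Jun 12, 2022.
The last day of the standstill period: counting 12 business days from Sunday, Jun 12, 2022 (Jun 13, Jun 14, Jun 15, Jun 16, …, Jun 24, Jun 27, Jun 28, skipping weekends) reaches Tuesday, Jun 28, 2022.
The last day of the appeal period: 7 calendar days after Jun 28, 2022 is Jul 5, 2022.
The date termination becomes effective: Jul 5, 2022 + 27 days = Aug 1, 2022.

Aug 1, 2022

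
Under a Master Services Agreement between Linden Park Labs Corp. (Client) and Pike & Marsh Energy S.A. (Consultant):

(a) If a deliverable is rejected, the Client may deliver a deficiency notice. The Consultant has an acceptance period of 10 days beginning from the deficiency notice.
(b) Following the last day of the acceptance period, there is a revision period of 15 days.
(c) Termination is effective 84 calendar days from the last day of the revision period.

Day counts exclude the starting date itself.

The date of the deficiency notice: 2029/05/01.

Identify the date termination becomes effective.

The last day of the acceptance period: 2029/05/01 + 10 days = 2029/05/11.
Adding 15 calendar days to 2029/05/11 gives 2029/05/26, which is the last day of the revision period.
The date termination becomes effective: 2029/05/26 + 84 days = 2029/08/18.

2029/08/18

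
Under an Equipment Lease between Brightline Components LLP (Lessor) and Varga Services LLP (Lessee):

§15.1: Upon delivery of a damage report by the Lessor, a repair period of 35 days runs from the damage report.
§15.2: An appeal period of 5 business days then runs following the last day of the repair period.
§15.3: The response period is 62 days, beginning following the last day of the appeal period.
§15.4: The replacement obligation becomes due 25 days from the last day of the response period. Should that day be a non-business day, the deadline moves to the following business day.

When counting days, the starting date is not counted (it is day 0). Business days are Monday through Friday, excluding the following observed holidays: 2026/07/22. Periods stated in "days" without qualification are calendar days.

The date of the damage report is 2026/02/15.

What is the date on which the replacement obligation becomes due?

2026/06/22

The last day of the repair period: 2026/02/15 + 35 days = 2026/03/22.
The last day of the appeal period: counting 5 business days from Sunday, 2026/03/22 (Mar 23, Mar 24, Mar 25, Mar 26, Mar 27, skipping weekends) reaches Friday, 2026/03/27.
Adding 62 calendar days to 2026/03/27 gives 2026/05/28, which is the last day of the response period.
Adding 25 calendar days to 2026/05/28 gives 2026/06/22, which is the date on which the replacement obligation becomes due. 2026/06/22 is a Monday and is not a listed holiday, so no roll-forward applies.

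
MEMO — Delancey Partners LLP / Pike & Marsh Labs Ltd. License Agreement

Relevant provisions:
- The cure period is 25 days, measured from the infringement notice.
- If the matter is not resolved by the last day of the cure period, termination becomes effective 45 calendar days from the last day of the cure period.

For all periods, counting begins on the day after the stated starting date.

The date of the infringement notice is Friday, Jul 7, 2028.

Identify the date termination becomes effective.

Sep 15, 2028

The last day of the cure period: Jul 7, 2028 + 25 days = Aug 1, 2028.
The date termination becomes effective: 45 calendar days after Aug 1, 2028 is Sep 15, 2028.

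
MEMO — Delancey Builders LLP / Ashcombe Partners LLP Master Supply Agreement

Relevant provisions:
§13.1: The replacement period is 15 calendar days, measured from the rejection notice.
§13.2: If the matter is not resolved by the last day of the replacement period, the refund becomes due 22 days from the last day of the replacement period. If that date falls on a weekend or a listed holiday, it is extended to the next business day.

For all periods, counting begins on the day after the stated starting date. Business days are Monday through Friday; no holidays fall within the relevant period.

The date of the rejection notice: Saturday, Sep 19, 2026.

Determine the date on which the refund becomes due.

Oct 26, 2026

The last day of the replacement period: Sep 19, 2026 + 15 days = Oct 4, 2026.
The date on which the refund becomes due: Oct 4, 2026 + 22 days = Oct 26, 2026. Oct 26, 2026 is a Monday, so no roll-forward applies.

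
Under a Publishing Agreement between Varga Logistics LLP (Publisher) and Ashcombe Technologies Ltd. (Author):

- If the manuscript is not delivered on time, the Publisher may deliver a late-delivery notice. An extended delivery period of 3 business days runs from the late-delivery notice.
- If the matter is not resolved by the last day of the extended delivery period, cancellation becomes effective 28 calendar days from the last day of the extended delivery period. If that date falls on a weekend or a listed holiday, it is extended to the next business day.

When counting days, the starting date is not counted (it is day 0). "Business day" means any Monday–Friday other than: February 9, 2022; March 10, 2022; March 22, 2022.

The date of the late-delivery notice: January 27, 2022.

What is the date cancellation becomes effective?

From Thursday, January 27, 2022, 3 business days (Jan 28, Jan 31, Feb 1, skipping weekends) brings us to Tuesday, February 1, 2022, which is the last day of the extended delivery period.
The date cancellation becomes effective: February 1, 2022 + 28 days = March 1, 2022. March 1, 2022 is a Tuesday and is not a listed holiday, so no roll-forward applies.

March 1, 2022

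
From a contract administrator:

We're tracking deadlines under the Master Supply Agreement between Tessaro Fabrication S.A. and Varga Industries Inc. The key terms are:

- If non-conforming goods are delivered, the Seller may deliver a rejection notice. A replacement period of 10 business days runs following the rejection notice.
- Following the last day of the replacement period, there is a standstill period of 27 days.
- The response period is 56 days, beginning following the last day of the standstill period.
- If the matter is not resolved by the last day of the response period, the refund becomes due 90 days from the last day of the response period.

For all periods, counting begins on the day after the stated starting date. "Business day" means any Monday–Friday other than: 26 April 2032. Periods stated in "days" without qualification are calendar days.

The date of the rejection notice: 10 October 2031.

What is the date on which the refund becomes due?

The last day of the replacement period: counting 10 business days from Friday, 10 October 2031 (Oct 13, Oct 14, Oct 15, Oct 16, Oct 17, Oct 20, Oct 21, Oct 22, Oct 23, Oct 24, skipping weekends) reaches Friday, 24 October 2031.
Adding 27 calendar days to 24 October 2031 gives 20 November 2031, which is the last day of the standstill period.
Adding 56 calendar days to 20 November 2031 gives 15 January 2032, which is the last day of the response period.
The date on which the refund becomes due: 90 calendar days after 15 January 2032 is 14 April 2032.

14 April 2032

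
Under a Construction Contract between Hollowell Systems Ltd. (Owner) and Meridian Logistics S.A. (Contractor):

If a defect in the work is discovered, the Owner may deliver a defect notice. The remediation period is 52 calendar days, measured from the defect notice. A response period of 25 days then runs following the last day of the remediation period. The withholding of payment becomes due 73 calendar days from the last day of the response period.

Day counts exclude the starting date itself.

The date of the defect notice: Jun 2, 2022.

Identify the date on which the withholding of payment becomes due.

Oct 30, 2022

The last day of the remediation period: 52 calendar days after Jun 2, 2022 is Jul 24, 2022.
Adding 25 calendar days to Jul 24, 2022 gives Aug 18, 2022, which is the last day of the response period.
Adding 73 calendar days to Aug 18, 2022 gives Oct 30, 2022, which is the date on which the withholding of payment becomes due.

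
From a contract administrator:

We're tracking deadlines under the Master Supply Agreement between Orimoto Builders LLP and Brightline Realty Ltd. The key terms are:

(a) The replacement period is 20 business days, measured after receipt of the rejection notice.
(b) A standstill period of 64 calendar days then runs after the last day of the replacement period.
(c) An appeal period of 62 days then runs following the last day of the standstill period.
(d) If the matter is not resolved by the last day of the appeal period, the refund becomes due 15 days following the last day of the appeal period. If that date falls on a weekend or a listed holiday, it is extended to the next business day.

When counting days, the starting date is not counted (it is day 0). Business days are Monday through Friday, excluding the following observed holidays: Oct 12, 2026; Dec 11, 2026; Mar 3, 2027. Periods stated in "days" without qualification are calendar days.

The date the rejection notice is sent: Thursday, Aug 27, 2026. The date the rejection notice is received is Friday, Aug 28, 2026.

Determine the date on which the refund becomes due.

From Friday, Aug 28, 2026, 20 business days (Aug 31, Sep 1, Sep 2, Sep 3, …, Sep 23, Sep 24, Sep 25, skipping weekends) brings us to Friday, Sep 25, 2026, which is the last day of the replacement period.
The last day of the standstill period: 64 calendar days after Sep 25, 2026 is Nov 28, 2026.
The last day of the appeal period: 62 calendar days after Nov 28, 2026 is Jan 29, 2027.
The date on which the refund becomes due: Jan 29, 2027 + 15 days = Feb 13, 2027. That falls on a Saturday, so it rolls to the next business day, Monday, Feb 15, 2027.

Feb 15, 2027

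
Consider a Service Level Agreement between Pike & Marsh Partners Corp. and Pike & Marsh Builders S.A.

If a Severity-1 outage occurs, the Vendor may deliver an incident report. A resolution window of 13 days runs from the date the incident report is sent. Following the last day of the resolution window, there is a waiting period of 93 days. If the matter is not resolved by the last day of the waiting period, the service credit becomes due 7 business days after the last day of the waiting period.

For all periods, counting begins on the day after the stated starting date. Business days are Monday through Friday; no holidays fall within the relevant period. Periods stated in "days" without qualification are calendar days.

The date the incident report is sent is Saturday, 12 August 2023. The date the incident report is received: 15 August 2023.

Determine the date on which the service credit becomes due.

The last day of the resolution window: 12 August 2023 + 13 days = 25 August 2023.
The last day of the waiting period: 25 August 2023 + 93 days = 26 November 2023.
From Sunday, 26 November 2023, 7 business days (Nov 27, Nov 28, Nov 29, Nov 30, Dec 1, Dec 4, Dec 5, skipping weekends) brings us to Tuesday, 5 December 2023, which is the date on which the service credit becomes due.

5 December 2023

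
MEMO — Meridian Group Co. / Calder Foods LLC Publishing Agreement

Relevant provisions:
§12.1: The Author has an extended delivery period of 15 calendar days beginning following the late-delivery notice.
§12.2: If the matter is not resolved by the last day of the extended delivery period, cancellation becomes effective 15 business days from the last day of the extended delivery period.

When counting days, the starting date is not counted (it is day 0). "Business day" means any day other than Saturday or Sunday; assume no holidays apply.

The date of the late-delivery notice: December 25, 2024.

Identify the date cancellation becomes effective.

January 30, 2025

The last day of the extended delivery period: December 25, 2024 + 15 days = January 9, 2025.
The date cancellation becomes effective: counting 15 business days from Thursday, January 9, 2025 (Jan 10, Jan 13, Jan 14, Jan 15, …, Jan 28, Jan 29, Jan 30, skipping weekends) reaches Thursday, January 30, 2025.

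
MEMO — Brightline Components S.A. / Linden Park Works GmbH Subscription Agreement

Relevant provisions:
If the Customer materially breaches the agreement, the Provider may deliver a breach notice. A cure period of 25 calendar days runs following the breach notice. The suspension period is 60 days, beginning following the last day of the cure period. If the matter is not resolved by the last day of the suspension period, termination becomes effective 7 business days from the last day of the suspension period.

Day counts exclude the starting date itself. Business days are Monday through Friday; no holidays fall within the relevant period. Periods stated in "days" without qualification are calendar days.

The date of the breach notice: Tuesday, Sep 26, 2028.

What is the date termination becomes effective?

The last day of the cure period: 25 calendar days after Sep 26, 2028 is Oct 21, 2028.
Adding 60 calendar days to Oct 21, 2028 gives Dec 20, 2028, which is the last day of the suspension period.
The date termination becomes effective: counting 7 business days from Wednesday, Dec 20, 2028 (Dec 21, Dec 22, Dec 25, Dec 26, Dec 27, Dec 28, Dec 29, skipping weekends) reaches Friday, Dec 29, 2028.

Dec 29, 2028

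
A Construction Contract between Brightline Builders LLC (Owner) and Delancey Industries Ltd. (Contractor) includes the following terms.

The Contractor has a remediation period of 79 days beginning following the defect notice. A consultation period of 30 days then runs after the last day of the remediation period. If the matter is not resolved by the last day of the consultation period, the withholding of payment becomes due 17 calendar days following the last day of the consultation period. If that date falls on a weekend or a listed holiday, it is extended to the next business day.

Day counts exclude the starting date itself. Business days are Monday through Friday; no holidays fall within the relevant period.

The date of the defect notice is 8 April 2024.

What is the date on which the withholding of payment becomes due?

12 August 2024

The last day of the remediation period: 8 April 2024 + 79 days = 26 June 2024.
The last day of the consultation period: 30 calendar days after 26 June 2024 is 26 July 2024.
The date on which the withholding of payment becomes due: 17 calendar days after 26 July 2024 is 12 August 2024. 12 August 2024 is a Monday, so no roll-forward applies.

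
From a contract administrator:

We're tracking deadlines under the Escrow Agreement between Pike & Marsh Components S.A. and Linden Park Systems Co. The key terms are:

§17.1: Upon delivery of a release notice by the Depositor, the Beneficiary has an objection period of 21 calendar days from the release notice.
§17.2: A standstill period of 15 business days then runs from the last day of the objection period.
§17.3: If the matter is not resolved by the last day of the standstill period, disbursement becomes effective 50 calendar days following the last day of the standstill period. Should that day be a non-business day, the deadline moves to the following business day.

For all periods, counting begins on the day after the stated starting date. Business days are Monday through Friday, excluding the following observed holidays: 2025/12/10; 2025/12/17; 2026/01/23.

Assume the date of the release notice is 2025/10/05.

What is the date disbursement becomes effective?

2026/01/05

The last day of the objection period: 2025/10/05 + 21 days = 2025/10/26.
From Sunday, 2025/10/26, 15 business days (Oct 27, Oct 28, Oct 29, Oct 30, …, Nov 12, Nov 13, Nov 14, skipping weekends) brings us to Friday, 2025/11/14, which is the last day of the standstill period.
The date disbursement becomes effective: 2025/11/14 + 50 days = 2026/01/03. That falls on a Saturday, so it rolls to the next business day, Monday, 2026/01/05.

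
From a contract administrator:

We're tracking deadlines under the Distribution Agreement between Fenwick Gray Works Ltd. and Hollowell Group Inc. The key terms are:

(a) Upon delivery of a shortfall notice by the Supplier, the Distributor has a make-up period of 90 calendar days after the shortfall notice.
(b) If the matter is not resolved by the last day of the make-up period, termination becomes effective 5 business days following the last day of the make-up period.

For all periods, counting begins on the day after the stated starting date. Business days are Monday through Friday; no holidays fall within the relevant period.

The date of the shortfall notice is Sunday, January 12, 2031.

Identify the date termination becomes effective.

Adding 90 calendar days to January 12, 2031 gives April 12, 2031, which is the last day of the make-up period.
The date termination becomes effective: 5 business days after Saturday, April 12, 2031, skipping weekends — Apr 14, Apr 15, Apr 16, Apr 17, Apr 18 — lands on Friday, April 18, 2031.

April 18, 2031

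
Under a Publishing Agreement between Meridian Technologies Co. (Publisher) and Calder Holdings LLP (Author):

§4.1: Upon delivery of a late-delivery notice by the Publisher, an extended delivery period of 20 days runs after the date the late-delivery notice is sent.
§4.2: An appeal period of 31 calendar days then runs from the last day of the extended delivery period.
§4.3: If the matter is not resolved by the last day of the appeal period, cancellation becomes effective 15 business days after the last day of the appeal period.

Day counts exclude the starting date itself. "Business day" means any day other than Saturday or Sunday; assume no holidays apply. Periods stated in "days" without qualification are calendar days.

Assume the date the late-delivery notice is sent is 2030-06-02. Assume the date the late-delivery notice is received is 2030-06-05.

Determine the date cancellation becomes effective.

2030-08-13

Adding 20 calendar days to 2030-06-02 gives 2030-06-22, which is the last day of the extended delivery period.
The last day of the appeal period: 2030-06-22 + 31 days = 2030-07-23.
From Tuesday, 2030-07-23, 15 business days (Jul 24, Jul 25, Jul 26, Jul 29, …, Aug 9, Aug 12, Aug 13, skipping weekends) brings us to Tuesday, 2030-08-13, which is the date cancellation becomes effective.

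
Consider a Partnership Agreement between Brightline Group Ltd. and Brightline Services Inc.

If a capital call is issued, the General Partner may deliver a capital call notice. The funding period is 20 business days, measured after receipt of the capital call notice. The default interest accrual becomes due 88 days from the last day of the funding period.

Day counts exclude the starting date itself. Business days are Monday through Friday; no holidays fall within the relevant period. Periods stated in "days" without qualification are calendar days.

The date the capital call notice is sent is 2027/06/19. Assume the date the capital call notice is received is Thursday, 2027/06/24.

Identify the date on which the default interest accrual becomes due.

From Thursday, 2027/06/24, 20 business days (Jun 25, Jun 28, Jun 29, Jun 30, …, Jul 20, Jul 21, Jul 22, skipping weekends) brings us to Thursday, 2027/07/22, which is the last day of the funding period.
Adding 88 calendar days to 2027/07/22 gives 2027/10/18, which is the date on which the default interest accrual becomes due.

2027/10/18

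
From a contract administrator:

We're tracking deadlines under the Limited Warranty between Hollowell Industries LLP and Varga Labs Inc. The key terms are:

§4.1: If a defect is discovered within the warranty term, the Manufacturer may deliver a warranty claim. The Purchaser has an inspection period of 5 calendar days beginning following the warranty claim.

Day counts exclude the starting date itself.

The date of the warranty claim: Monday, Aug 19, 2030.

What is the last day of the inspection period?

Aug 24, 2030

The last day of the inspection period: Aug 19, 2030 + 5 days = Aug 24, 2030.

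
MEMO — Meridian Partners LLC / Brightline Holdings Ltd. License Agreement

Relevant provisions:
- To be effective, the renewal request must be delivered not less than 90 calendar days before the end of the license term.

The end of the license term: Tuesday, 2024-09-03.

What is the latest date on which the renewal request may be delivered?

2024-09-03 minus 90 days is 2024-06-05.

2024-06-05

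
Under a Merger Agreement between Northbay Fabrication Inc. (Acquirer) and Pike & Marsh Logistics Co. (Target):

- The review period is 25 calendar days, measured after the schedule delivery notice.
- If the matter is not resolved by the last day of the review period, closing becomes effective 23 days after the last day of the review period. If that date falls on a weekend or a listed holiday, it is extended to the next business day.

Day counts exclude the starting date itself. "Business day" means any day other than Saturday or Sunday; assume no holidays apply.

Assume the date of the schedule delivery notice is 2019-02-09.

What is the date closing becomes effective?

The last day of the review period: 25 calendar days after 2019-02-09 is 2019-03-06.
The date closing becomes effective: 2019-03-06 + 23 days = 2019-03-29. 2019-03-29 is a Friday, so no roll-forward applies.

2019-03-29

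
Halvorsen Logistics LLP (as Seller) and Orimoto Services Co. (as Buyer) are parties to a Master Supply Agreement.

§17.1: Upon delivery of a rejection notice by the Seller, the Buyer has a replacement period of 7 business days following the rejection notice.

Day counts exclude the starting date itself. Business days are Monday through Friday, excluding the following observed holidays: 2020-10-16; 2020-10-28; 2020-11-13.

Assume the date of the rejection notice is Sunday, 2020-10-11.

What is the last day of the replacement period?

The last day of the replacement period: counting 7 business days from Sunday, 2020-10-11 (Oct 12, Oct 13, Oct 14, Oct 15, Oct 19, Oct 20, Oct 21, skipping weekends and the listed holiday on Oct 16) reaches Wednesday, 2020-10-21.

2020-10-21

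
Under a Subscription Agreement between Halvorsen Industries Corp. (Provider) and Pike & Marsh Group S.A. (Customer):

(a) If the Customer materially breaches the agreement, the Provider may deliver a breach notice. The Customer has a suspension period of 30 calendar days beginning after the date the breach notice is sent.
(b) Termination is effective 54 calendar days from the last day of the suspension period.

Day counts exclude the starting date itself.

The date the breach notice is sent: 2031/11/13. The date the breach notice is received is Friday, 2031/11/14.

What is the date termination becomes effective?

2032/02/05

The last day of the suspension period: 30 calendar days after 2031/11/13 is 2031/12/13.
The date termination becomes effective: 2031/12/13 + 54 days = 2032/02/05.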